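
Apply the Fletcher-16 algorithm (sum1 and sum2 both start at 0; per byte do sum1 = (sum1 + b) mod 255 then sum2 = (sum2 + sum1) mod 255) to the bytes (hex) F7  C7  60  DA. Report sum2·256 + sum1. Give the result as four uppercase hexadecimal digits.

Running sums (mod 255):
  after byte 0 (F7): sum1=247, sum2=247
  after byte 1 (C7): sum1=191, sum2=183
  after byte 2 (60): sum1=32, sum2=215
  after byte 3 (DA): sum1=250, sum2=210
Checksum = sum2·256 + sum1 = 210·256 + 250 = 54010 = 0xD2FA.

D2FA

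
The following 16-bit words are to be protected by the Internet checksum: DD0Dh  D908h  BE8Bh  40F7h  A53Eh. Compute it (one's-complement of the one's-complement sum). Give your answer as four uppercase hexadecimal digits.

One's-complement addition (fold any carry out of bit 15 back into bit 0):
  0xDD0D + 0xD908 = 0x1B615 → wrap carry → 0xB616
  0xB616 + 0xBE8B = 0x174A1 → wrap carry → 0x74A2
  0x74A2 + 0x40F7 = 0x0B599
  0xB599 + 0xA53E = 0x15AD7 → wrap carry → 0x5AD8
One's-complement sum = 0x5AD8.
Checksum = ~0x5AD8 & 0xFFFF = 0xA527.

A527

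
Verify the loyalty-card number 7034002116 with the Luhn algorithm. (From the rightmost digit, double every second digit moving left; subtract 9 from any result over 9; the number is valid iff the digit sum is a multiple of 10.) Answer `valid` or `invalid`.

invalid

From the right, keep odd positions and double even positions (subtract 9 from any doubled value over 9):
  doubled (positions 2,4,...): 2 4 0 6 5 → sum 17
  kept (positions 1,3,...): 6 1 0 4 0 → sum 11
Total = 28.
28 mod 10 = 8, so the number is invalid.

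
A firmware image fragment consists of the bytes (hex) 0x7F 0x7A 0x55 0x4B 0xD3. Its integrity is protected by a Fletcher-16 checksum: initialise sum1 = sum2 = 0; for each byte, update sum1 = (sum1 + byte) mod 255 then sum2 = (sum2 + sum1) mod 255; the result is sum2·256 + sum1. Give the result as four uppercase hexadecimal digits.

D16E

Running sums (mod 255):
  after byte 0 (0x7F): sum1=127, sum2=127
  after byte 1 (0x7A): sum1=249, sum2=121
  after byte 2 (0x55): sum1=79, sum2=200
  after byte 3 (0x4B): sum1=154, sum2=99
  after byte 4 (0xD3): sum1=110, sum2=209
Checksum = sum2·256 + sum1 = 209·256 + 110 = 53614 = 0xD16E.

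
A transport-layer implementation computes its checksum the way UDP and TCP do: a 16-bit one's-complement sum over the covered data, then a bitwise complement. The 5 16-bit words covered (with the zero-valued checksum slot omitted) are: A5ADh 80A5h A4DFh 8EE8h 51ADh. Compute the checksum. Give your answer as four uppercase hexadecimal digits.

5437

One's-complement addition (fold any carry out of bit 15 back into bit 0):
  0xA5AD + 0x80A5 = 0x12652 → wrap carry → 0x2653
  0x2653 + 0xA4DF = 0x0CB32
  0xCB32 + 0x8EE8 = 0x15A1A → wrap carry → 0x5A1B
  0x5A1B + 0x51AD = 0x0ABC8
One's-complement sum = 0xABC8.
Checksum = ~0xABC8 & 0xFFFF = 0x5437.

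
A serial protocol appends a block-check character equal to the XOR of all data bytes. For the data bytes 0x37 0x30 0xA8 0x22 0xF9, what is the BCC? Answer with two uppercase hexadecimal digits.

74

XOR the bytes together:
  start with 0x37
  0x37 ⊕ 0x30 = 0x07
  0x07 ⊕ 0xA8 = 0xAF
  0xAF ⊕ 0x22 = 0x8D
  0x8D ⊕ 0xF9 = 0x74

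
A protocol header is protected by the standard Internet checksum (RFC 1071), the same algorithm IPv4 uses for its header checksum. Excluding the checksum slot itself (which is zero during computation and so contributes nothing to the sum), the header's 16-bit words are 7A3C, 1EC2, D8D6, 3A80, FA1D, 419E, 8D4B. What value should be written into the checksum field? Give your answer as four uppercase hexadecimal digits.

One's-complement addition (fold any carry out of bit 15 back into bit 0):
  0x7A3C + 0x1EC2 = 0x098FE
  0x98FE + 0xD8D6 = 0x171D4 → wrap carry → 0x71D5
  0x71D5 + 0x3A80 = 0x0AC55
  0xAC55 + 0xFA1D = 0x1A672 → wrap carry → 0xA673
  0xA673 + 0x419E = 0x0E811
  0xE811 + 0x8D4B = 0x1755C → wrap carry → 0x755D
One's-complement sum = 0x755D.
Checksum = ~0x755D & 0xFFFF = 0x8AA2.

8AA2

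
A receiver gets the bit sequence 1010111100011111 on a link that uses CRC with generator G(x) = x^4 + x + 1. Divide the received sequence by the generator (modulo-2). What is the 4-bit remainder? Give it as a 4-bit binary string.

Modulo-2 division of 1010111100011111 by 10011:
  pos 0: 10101 XOR 10011 = 00110
  pos 2: 11011 XOR 10011 = 01000
  pos 3: 10001 XOR 10011 = 00010
  pos 6: 10000 XOR 10011 = 00011
  pos 9: 11111 XOR 10011 = 01100
  pos 10: 11001 XOR 10011 = 01010
  pos 11: 10101 XOR 10011 = 00110
Remainder = 0110 (nonzero — an error is detected).

0110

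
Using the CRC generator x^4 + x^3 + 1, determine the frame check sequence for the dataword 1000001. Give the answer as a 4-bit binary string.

Append 4 zeros: 10000010000. Divide by 11001 (XOR where the leading bit is 1):
  pos 0: 10000 XOR 11001 = 01001
  pos 1: 10010 XOR 11001 = 01011
  pos 2: 10111 XOR 11001 = 01110
  pos 3: 11100 XOR 11001 = 00101
  pos 5: 10100 XOR 11001 = 01101
  pos 6: 11010 XOR 11001 = 00011
Remainder (last 4 bits) = 0011. This is the CRC / FCS.

0011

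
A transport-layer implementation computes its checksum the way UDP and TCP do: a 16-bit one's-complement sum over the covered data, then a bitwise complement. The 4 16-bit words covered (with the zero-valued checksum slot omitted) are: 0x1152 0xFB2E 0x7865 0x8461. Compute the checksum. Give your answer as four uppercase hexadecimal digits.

One's-complement addition (fold any carry out of bit 15 back into bit 0):
  0x1152 + 0xFB2E = 0x10C80 → wrap carry → 0x0C81
  0x0C81 + 0x7865 = 0x084E6
  0x84E6 + 0x8461 = 0x10947 → wrap carry → 0x0948
One's-complement sum = 0x0948.
Checksum = ~0x0948 & 0xFFFF = 0xF6B7.

F6B7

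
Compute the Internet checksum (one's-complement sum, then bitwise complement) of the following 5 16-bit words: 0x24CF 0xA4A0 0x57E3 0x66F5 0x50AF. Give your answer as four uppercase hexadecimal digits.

2708

One's-complement addition (fold any carry out of bit 15 back into bit 0):
  0x24CF + 0xA4A0 = 0x0C96F
  0xC96F + 0x57E3 = 0x12152 → wrap carry → 0x2153
  0x2153 + 0x66F5 = 0x08848
  0x8848 + 0x50AF = 0x0D8F7
One's-complement sum = 0xD8F7.
Checksum = ~0xD8F7 & 0xFFFF = 0x2708.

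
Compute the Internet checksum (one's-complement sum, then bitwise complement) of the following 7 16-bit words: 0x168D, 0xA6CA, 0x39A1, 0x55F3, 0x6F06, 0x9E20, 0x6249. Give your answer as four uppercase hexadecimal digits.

One's-complement addition (fold any carry out of bit 15 back into bit 0):
  0x168D + 0xA6CA = 0x0BD57
  0xBD57 + 0x39A1 = 0x0F6F8
  0xF6F8 + 0x55F3 = 0x14CEB → wrap carry → 0x4CEC
  0x4CEC + 0x6F06 = 0x0BBF2
  0xBBF2 + 0x9E20 = 0x15A12 → wrap carry → 0x5A13
  0x5A13 + 0x6249 = 0x0BC5C
One's-complement sum = 0xBC5C.
Checksum = ~0xBC5C & 0xFFFF = 0x43A3.

43A3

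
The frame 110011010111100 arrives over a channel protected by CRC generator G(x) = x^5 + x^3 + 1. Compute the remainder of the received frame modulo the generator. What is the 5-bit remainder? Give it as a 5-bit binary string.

00000

Modulo-2 division of 110011010111100 by 101001:
  pos 0: 110011 XOR 101001 = 011010
  pos 1: 110100 XOR 101001 = 011101
  pos 2: 111011 XOR 101001 = 010010
  pos 3: 100100 XOR 101001 = 001101
  pos 5: 110111 XOR 101001 = 011110
  pos 6: 111101 XOR 101001 = 010100
  pos 7: 101001 XOR 101001 = 000000
Remainder = 00000 (zero — the frame passes the CRC check).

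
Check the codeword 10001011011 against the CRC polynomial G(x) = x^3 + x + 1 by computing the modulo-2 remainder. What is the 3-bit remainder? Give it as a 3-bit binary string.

Modulo-2 division of 10001011011 by 1011:
  pos 0: 1000 XOR 1011 = 0011
  pos 2: 1110 XOR 1011 = 0101
  pos 3: 1011 XOR 1011 = 0000
  pos 7: 1011 XOR 1011 = 0000
Remainder = 000 (zero — the frame passes the CRC check).

000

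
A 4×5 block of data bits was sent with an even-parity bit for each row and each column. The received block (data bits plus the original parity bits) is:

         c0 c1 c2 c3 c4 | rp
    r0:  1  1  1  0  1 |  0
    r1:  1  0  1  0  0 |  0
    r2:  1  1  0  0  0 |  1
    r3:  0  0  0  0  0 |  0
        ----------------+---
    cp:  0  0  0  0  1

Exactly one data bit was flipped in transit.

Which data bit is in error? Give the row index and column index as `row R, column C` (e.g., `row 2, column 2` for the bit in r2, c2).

Recompute each row's even parity and compare to rp:
  r0: data parity 0, sent rp 0 → ok
  r1: data parity 0, sent rp 0 → ok
  r2: data parity 0, sent rp 1 → mismatch
  r3: data parity 0, sent rp 0 → ok
Recompute each column's even parity and compare to cp:
  c0: data parity 1, sent cp 0 → mismatch
  c1: data parity 0, sent cp 0 → ok
  c2: data parity 0, sent cp 0 → ok
  c3: data parity 0, sent cp 0 → ok
  c4: data parity 1, sent cp 1 → ok
Exactly one row (r2) and one column (c0) fail → the flipped bit is at their intersection.

row 2, column 0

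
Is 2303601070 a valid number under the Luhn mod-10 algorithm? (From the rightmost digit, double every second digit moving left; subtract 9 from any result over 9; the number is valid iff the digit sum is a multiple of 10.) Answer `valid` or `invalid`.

valid

From the right, keep odd positions and double even positions (subtract 9 from any doubled value over 9):
  doubled (positions 2,4,...): 5 2 3 0 4 → sum 14
  kept (positions 1,3,...): 0 0 0 3 3 → sum 6
Total = 20.
20 mod 10 = 0, so the number is valid.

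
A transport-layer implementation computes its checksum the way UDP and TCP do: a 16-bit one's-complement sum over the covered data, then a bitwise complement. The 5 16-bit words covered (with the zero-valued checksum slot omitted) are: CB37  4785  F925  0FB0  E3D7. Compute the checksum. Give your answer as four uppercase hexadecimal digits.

0095

One's-complement addition (fold any carry out of bit 15 back into bit 0):
  0xCB37 + 0x4785 = 0x112BC → wrap carry → 0x12BD
  0x12BD + 0xF925 = 0x10BE2 → wrap carry → 0x0BE3
  0x0BE3 + 0x0FB0 = 0x01B93
  0x1B93 + 0xE3D7 = 0x0FF6A
One's-complement sum = 0xFF6A.
Checksum = ~0xFF6A & 0xFFFF = 0x0095.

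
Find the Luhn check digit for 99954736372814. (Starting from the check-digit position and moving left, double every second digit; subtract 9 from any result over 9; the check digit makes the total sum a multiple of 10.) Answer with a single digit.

Partial digits right→left: 4 1 8 2 7 3 6 3 7 4 5 9 9 9
Double every second digit counting from the check-digit position (so the 1st, 3rd, 5th, ... of the partial from the right).
  doubled (with −9 where >9): 8 7 5 3 5 1 9 → sum 38
  kept as-is: 1 2 3 3 4 9 9 → sum 31
Total = 38 + 31 = 69.
Check digit = (10 − (69 mod 10)) mod 10 = 1.

1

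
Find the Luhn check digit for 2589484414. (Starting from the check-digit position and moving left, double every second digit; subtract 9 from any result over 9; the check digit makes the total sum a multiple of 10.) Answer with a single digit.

8

Partial digits right→left: 4 1 4 4 8 4 9 8 5 2
Double every second digit counting from the check-digit position (so the 1st, 3rd, 5th, ... of the partial from the right).
  doubled (with −9 where >9): 8 8 7 9 1 → sum 33
  kept as-is: 1 4 4 8 2 → sum 19
Total = 33 + 19 = 52.
Check digit = (10 − (52 mod 10)) mod 10 = 8.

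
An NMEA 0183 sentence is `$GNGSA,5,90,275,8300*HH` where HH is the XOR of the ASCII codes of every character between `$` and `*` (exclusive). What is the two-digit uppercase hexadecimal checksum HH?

5B

XOR the ASCII codes of the payload characters:
  'G' = 0x47 → acc = 0x47
  'N' = 0x4E → acc = 0x09
  'G' = 0x47 → acc = 0x4E
  'S' = 0x53 → acc = 0x1D
  'A' = 0x41 → acc = 0x5C
  ',' = 0x2C → acc = 0x70
  '5' = 0x35 → acc = 0x45
  ',' = 0x2C → acc = 0x69
  '9' = 0x39 → acc = 0x50
  '0' = 0x30 → acc = 0x60
  ',' = 0x2C → acc = 0x4C
  '2' = 0x32 → acc = 0x7E
  '7' = 0x37 → acc = 0x49
  '5' = 0x35 → acc = 0x7C
  ',' = 0x2C → acc = 0x50
  '8' = 0x38 → acc = 0x68
  '3' = 0x33 → acc = 0x5B
  '0' = 0x30 → acc = 0x6B
  '0' = 0x30 → acc = 0x5B
Checksum = 0x5B.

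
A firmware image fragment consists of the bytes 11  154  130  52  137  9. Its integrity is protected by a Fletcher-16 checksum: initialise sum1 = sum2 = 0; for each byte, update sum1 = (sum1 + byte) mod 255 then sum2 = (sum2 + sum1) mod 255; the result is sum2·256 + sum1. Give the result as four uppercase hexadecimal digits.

0AEE

Running sums (mod 255):
  after byte 0 (11): sum1=11, sum2=11
  after byte 1 (154): sum1=165, sum2=176
  after byte 2 (130): sum1=40, sum2=216
  after byte 3 (52): sum1=92, sum2=53
  after byte 4 (137): sum1=229, sum2=27
  after byte 5 (9): sum1=238, sum2=10
Checksum = sum2·256 + sum1 = 10·256 + 238 = 2798 = 0x0AEE.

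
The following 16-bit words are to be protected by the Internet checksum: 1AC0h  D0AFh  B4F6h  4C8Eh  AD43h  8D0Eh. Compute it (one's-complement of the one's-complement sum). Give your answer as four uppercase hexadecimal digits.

D8B8

One's-complement addition (fold any carry out of bit 15 back into bit 0):
  0x1AC0 + 0xD0AF = 0x0EB6F
  0xEB6F + 0xB4F6 = 0x1A065 → wrap carry → 0xA066
  0xA066 + 0x4C8E = 0x0ECF4
  0xECF4 + 0xAD43 = 0x19A37 → wrap carry → 0x9A38
  0x9A38 + 0x8D0E = 0x12746 → wrap carry → 0x2747
One's-complement sum = 0x2747.
Checksum = ~0x2747 & 0xFFFF = 0xD8B8.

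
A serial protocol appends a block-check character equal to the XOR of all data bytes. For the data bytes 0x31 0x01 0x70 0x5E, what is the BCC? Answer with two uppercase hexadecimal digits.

1E

XOR the bytes together:
  start with 0x31
  0x31 ⊕ 0x01 = 0x30
  0x30 ⊕ 0x70 = 0x40
  0x40 ⊕ 0x5E = 0x1E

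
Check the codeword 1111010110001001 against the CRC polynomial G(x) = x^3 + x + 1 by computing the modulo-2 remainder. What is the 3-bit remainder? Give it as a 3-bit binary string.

Modulo-2 division of 1111010110001001 by 1011:
  pos 0: 1111 XOR 1011 = 0100
  pos 1: 1000 XOR 1011 = 0011
  pos 3: 1110 XOR 1011 = 0101
  pos 4: 1011 XOR 1011 = 0000
  pos 8: 1000 XOR 1011 = 0011
  pos 10: 1110 XOR 1011 = 0101
  pos 11: 1010 XOR 1011 = 0001
Remainder = 011 (nonzero — an error is detected).

011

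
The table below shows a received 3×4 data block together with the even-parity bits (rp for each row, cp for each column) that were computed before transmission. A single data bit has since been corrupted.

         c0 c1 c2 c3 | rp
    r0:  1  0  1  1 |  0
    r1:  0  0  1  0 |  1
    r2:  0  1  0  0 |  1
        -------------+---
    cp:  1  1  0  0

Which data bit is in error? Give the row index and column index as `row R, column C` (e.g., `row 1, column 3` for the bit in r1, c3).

Recompute each row's even parity and compare to rp:
  r0: data parity 1, sent rp 0 → mismatch
  r1: data parity 1, sent rp 1 → ok
  r2: data parity 1, sent rp 1 → ok
Recompute each column's even parity and compare to cp:
  c0: data parity 1, sent cp 1 → ok
  c1: data parity 1, sent cp 1 → ok
  c2: data parity 0, sent cp 0 → ok
  c3: data parity 1, sent cp 0 → mismatch
Exactly one row (r0) and one column (c3) fail → the flipped bit is at their intersection.

row 0, column 3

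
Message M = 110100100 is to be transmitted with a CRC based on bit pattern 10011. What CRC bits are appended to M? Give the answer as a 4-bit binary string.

Append 4 zeros: 1101001000000. Divide by 10011 (XOR where the leading bit is 1):
  pos 0: 11010 XOR 10011 = 01001
  pos 1: 10010 XOR 10011 = 00001
  pos 5: 11000 XOR 10011 = 01011
  pos 6: 10110 XOR 10011 = 00101
  pos 8: 10100 XOR 10011 = 00111
Remainder (last 4 bits) = 0111. This is the CRC / FCS.

0111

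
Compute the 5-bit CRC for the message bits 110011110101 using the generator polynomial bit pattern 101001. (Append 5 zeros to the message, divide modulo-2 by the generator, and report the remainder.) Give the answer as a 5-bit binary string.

10001

Append 5 zeros: 11001111010100000. Divide by 101001 (XOR where the leading bit is 1):
  pos 0: 110011 XOR 101001 = 011010
  pos 1: 110101 XOR 101001 = 011100
  pos 2: 111001 XOR 101001 = 010000
  pos 3: 100000 XOR 101001 = 001001
  pos 5: 100110 XOR 101001 = 001111
  pos 7: 111110 XOR 101001 = 010111
  pos 8: 101110 XOR 101001 = 000111
  pos 11: 111000 XOR 101001 = 010001
Remainder (last 5 bits) = 10001. This is the CRC / FCS.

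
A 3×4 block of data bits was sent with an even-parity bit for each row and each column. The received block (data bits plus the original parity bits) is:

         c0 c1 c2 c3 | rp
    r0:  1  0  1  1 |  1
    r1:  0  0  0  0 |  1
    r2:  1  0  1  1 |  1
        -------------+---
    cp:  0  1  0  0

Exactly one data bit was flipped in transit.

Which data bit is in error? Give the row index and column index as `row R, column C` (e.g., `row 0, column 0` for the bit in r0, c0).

row 1, column 1

Recompute each row's even parity and compare to rp:
  r0: data parity 1, sent rp 1 → ok
  r1: data parity 0, sent rp 1 → mismatch
  r2: data parity 1, sent rp 1 → ok
Recompute each column's even parity and compare to cp:
  c0: data parity 0, sent cp 0 → ok
  c1: data parity 0, sent cp 1 → mismatch
  c2: data parity 0, sent cp 0 → ok
  c3: data parity 0, sent cp 0 → ok
Exactly one row (r1) and one column (c1) fail → the flipped bit is at their intersection.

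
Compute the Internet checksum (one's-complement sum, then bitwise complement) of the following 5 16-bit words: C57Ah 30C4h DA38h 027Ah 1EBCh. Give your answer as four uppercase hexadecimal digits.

0E52

One's-complement addition (fold any carry out of bit 15 back into bit 0):
  0xC57A + 0x30C4 = 0x0F63E
  0xF63E + 0xDA38 = 0x1D076 → wrap carry → 0xD077
  0xD077 + 0x027A = 0x0D2F1
  0xD2F1 + 0x1EBC = 0x0F1AD
One's-complement sum = 0xF1AD.
Checksum = ~0xF1AD & 0xFFFF = 0x0E52.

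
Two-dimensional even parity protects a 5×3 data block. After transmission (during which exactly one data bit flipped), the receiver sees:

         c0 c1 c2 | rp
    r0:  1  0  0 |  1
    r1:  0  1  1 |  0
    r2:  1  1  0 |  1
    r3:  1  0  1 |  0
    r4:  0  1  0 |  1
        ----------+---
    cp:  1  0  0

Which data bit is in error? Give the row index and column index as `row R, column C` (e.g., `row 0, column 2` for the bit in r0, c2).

row 2, column 1

Recompute each row's even parity and compare to rp:
  r0: data parity 1, sent rp 1 → ok
  r1: data parity 0, sent rp 0 → ok
  r2: data parity 0, sent rp 1 → mismatch
  r3: data parity 0, sent rp 0 → ok
  r4: data parity 1, sent rp 1 → ok
Recompute each column's even parity and compare to cp:
  c0: data parity 1, sent cp 1 → ok
  c1: data parity 1, sent cp 0 → mismatch
  c2: data parity 0, sent cp 0 → ok
Exactly one row (r2) and one column (c1) fail → the flipped bit is at their intersection.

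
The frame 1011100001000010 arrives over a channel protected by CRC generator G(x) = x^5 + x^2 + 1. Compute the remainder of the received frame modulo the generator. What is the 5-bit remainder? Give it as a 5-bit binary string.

Modulo-2 division of 1011100001000010 by 100101:
  pos 0: 101110 XOR 100101 = 001011
  pos 2: 101100 XOR 100101 = 001001
  pos 4: 100101 XOR 100101 = 000000
Remainder = 00010 (nonzero — an error is detected).

00010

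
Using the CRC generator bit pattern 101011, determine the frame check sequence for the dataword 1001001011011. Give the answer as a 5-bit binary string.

Append 5 zeros: 100100101101100000. Divide by 101011 (XOR where the leading bit is 1):
  pos 0: 100100 XOR 101011 = 001111
  pos 2: 111110 XOR 101011 = 010101
  pos 3: 101011 XOR 101011 = 000000
  pos 9: 101100 XOR 101011 = 000111
  pos 12: 111000 XOR 101011 = 010011
Remainder (last 5 bits) = 10011. This is the CRC / FCS.

10011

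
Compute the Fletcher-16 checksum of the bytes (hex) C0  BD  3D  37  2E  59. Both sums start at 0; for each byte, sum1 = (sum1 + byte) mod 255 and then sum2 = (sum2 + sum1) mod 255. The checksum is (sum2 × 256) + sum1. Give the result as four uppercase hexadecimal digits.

Running sums (mod 255):
  after byte 0 (C0): sum1=192, sum2=192
  after byte 1 (BD): sum1=126, sum2=63
  after byte 2 (3D): sum1=187, sum2=250
  after byte 3 (37): sum1=242, sum2=237
  after byte 4 (2E): sum1=33, sum2=15
  after byte 5 (59): sum1=122, sum2=137
Checksum = sum2·256 + sum1 = 137·256 + 122 = 35194 = 0x897A.

897A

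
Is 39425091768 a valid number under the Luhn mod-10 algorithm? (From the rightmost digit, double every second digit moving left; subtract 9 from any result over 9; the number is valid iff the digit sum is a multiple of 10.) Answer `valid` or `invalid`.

invalid

From the right, keep odd positions and double even positions (subtract 9 from any doubled value over 9):
  doubled (positions 2,4,...): 3 2 0 4 9 → sum 18
  kept (positions 1,3,...): 8 7 9 5 4 3 → sum 36
Total = 54.
54 mod 10 = 4, so the number is invalid.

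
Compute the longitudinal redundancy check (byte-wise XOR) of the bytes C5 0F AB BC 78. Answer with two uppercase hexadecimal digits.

A5

XOR the bytes together:
  start with 0xC5
  0xC5 ⊕ 0x0F = 0xCA
  0xCA ⊕ 0xAB = 0x61
  0x61 ⊕ 0xBC = 0xDD
  0xDD ⊕ 0x78 = 0xA5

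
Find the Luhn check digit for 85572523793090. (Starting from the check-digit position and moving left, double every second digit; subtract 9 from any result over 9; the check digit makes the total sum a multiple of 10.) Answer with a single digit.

Partial digits right→left: 0 9 0 3 9 7 3 2 5 2 7 5 5 8
Double every second digit counting from the check-digit position (so the 1st, 3rd, 5th, ... of the partial from the right).
  doubled (with −9 where >9): 0 0 9 6 1 5 1 → sum 22
  kept as-is: 9 3 7 2 2 5 8 → sum 36
Total = 22 + 36 = 58.
Check digit = (10 − (58 mod 10)) mod 10 = 2.

2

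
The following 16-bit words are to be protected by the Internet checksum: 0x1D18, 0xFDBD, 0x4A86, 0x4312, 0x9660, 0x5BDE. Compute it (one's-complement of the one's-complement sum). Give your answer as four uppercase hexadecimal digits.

One's-complement addition (fold any carry out of bit 15 back into bit 0):
  0x1D18 + 0xFDBD = 0x11AD5 → wrap carry → 0x1AD6
  0x1AD6 + 0x4A86 = 0x0655C
  0x655C + 0x4312 = 0x0A86E
  0xA86E + 0x9660 = 0x13ECE → wrap carry → 0x3ECF
  0x3ECF + 0x5BDE = 0x09AAD
One's-complement sum = 0x9AAD.
Checksum = ~0x9AAD & 0xFFFF = 0x6552.

6552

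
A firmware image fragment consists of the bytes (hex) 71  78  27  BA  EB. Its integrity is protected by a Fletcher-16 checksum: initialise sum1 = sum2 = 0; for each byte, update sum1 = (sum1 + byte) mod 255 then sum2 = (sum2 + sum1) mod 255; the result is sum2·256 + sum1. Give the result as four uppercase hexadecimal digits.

Running sums (mod 255):
  after byte 0 (71): sum1=113, sum2=113
  after byte 1 (78): sum1=233, sum2=91
  after byte 2 (27): sum1=17, sum2=108
  after byte 3 (BA): sum1=203, sum2=56
  after byte 4 (EB): sum1=183, sum2=239
Checksum = sum2·256 + sum1 = 239·256 + 183 = 61367 = 0xEFB7.

EFB7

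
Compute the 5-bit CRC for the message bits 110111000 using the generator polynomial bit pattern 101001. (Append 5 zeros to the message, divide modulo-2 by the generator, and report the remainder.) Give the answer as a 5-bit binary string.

Append 5 zeros: 11011100000000. Divide by 101001 (XOR where the leading bit is 1):
  pos 0: 110111 XOR 101001 = 011110
  pos 1: 111100 XOR 101001 = 010101
  pos 2: 101010 XOR 101001 = 000011
  pos 6: 110000 XOR 101001 = 011001
  pos 7: 110010 XOR 101001 = 011011
  pos 8: 110110 XOR 101001 = 011111
Remainder (last 5 bits) = 11111. This is the CRC / FCS.

11111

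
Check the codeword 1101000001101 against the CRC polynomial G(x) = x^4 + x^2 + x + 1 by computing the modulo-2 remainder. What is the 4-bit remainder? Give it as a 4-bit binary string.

Modulo-2 division of 1101000001101 by 10111:
  pos 0: 11010 XOR 10111 = 01101
  pos 1: 11010 XOR 10111 = 01101
  pos 2: 11010 XOR 10111 = 01101
  pos 3: 11010 XOR 10111 = 01101
  pos 4: 11010 XOR 10111 = 01101
  pos 5: 11011 XOR 10111 = 01100
  pos 6: 11001 XOR 10111 = 01110
  pos 7: 11100 XOR 10111 = 01011
  pos 8: 10111 XOR 10111 = 00000
Remainder = 0000 (zero — the frame passes the CRC check).

0000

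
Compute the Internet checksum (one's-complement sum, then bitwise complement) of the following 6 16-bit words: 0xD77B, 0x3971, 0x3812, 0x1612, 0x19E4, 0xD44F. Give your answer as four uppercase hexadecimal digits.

One's-complement addition (fold any carry out of bit 15 back into bit 0):
  0xD77B + 0x3971 = 0x110EC → wrap carry → 0x10ED
  0x10ED + 0x3812 = 0x048FF
  0x48FF + 0x1612 = 0x05F11
  0x5F11 + 0x19E4 = 0x078F5
  0x78F5 + 0xD44F = 0x14D44 → wrap carry → 0x4D45
One's-complement sum = 0x4D45.
Checksum = ~0x4D45 & 0xFFFF = 0xB2BA.

B2BA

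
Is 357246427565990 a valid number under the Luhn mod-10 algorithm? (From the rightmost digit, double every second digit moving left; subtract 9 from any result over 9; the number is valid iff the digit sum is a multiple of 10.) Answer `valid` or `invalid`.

invalid

From the right, keep odd positions and double even positions (subtract 9 from any doubled value over 9):
  doubled (positions 2,4,...): 9 1 1 4 3 4 1 → sum 23
  kept (positions 1,3,...): 0 9 6 7 4 4 7 3 → sum 40
Total = 63.
63 mod 10 = 3, so the number is invalid.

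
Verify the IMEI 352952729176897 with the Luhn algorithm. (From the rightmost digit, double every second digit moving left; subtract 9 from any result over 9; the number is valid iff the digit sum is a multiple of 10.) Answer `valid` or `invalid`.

From the right, keep odd positions and double even positions (subtract 9 from any doubled value over 9):
  doubled (positions 2,4,...): 9 3 2 4 4 9 1 → sum 32
  kept (positions 1,3,...): 7 8 7 9 7 5 2 3 → sum 48
Total = 80.
80 mod 10 = 0, so the number is valid.

valid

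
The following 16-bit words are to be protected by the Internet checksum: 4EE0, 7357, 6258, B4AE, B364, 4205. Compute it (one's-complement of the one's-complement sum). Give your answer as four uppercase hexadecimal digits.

One's-complement addition (fold any carry out of bit 15 back into bit 0):
  0x4EE0 + 0x7357 = 0x0C237
  0xC237 + 0x6258 = 0x1248F → wrap carry → 0x2490
  0x2490 + 0xB4AE = 0x0D93E
  0xD93E + 0xB364 = 0x18CA2 → wrap carry → 0x8CA3
  0x8CA3 + 0x4205 = 0x0CEA8
One's-complement sum = 0xCEA8.
Checksum = ~0xCEA8 & 0xFFFF = 0x3157.

3157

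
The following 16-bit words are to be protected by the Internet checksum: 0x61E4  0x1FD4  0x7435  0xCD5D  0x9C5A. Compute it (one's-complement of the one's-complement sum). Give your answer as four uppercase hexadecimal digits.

One's-complement addition (fold any carry out of bit 15 back into bit 0):
  0x61E4 + 0x1FD4 = 0x081B8
  0x81B8 + 0x7435 = 0x0F5ED
  0xF5ED + 0xCD5D = 0x1C34A → wrap carry → 0xC34B
  0xC34B + 0x9C5A = 0x15FA5 → wrap carry → 0x5FA6
One's-complement sum = 0x5FA6.
Checksum = ~0x5FA6 & 0xFFFF = 0xA059.

A059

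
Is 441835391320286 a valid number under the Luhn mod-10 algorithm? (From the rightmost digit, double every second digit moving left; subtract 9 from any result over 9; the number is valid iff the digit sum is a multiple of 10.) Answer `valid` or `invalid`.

valid

From the right, keep odd positions and double even positions (subtract 9 from any doubled value over 9):
  doubled (positions 2,4,...): 7 0 6 9 1 7 8 → sum 38
  kept (positions 1,3,...): 6 2 2 1 3 3 1 4 → sum 22
Total = 60.
60 mod 10 = 0, so the number is valid.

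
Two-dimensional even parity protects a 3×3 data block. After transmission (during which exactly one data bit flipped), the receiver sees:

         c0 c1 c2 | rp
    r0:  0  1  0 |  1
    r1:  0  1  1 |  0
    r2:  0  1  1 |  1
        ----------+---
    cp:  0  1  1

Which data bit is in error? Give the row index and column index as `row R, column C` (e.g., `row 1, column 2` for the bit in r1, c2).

row 2, column 2

Recompute each row's even parity and compare to rp:
  r0: data parity 1, sent rp 1 → ok
  r1: data parity 0, sent rp 0 → ok
  r2: data parity 0, sent rp 1 → mismatch
Recompute each column's even parity and compare to cp:
  c0: data parity 0, sent cp 0 → ok
  c1: data parity 1, sent cp 1 → ok
  c2: data parity 0, sent cp 1 → mismatch
Exactly one row (r2) and one column (c2) fail → the flipped bit is at their intersection.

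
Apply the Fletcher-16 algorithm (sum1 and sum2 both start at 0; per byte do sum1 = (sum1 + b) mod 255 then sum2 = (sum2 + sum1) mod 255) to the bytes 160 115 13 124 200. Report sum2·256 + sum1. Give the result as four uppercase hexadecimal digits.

Running sums (mod 255):
  after byte 0 (160): sum1=160, sum2=160
  after byte 1 (115): sum1=20, sum2=180
  after byte 2 (13): sum1=33, sum2=213
  after byte 3 (124): sum1=157, sum2=115
  after byte 4 (200): sum1=102, sum2=217
Checksum = sum2·256 + sum1 = 217·256 + 102 = 55654 = 0xD966.

D966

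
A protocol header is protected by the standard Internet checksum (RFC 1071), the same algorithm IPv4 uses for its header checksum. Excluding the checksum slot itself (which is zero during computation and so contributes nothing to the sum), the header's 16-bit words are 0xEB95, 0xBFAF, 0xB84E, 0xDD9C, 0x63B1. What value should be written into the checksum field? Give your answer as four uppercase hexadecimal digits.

One's-complement addition (fold any carry out of bit 15 back into bit 0):
  0xEB95 + 0xBFAF = 0x1AB44 → wrap carry → 0xAB45
  0xAB45 + 0xB84E = 0x16393 → wrap carry → 0x6394
  0x6394 + 0xDD9C = 0x14130 → wrap carry → 0x4131
  0x4131 + 0x63B1 = 0x0A4E2
One's-complement sum = 0xA4E2.
Checksum = ~0xA4E2 & 0xFFFF = 0x5B1D.

5B1D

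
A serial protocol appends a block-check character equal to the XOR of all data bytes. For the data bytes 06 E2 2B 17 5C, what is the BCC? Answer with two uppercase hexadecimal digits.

84

XOR the bytes together:
  start with 0x06
  0x06 ⊕ 0xE2 = 0xE4
  0xE4 ⊕ 0x2B = 0xCF
  0xCF ⊕ 0x17 = 0xD8
  0xD8 ⊕ 0x5C = 0x84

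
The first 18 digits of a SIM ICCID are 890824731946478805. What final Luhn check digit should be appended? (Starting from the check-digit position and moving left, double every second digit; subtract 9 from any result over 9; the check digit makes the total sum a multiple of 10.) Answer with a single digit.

Partial digits right→left: 5 0 8 8 7 4 6 4 9 1 3 7 4 2 8 0 9 8
Double every second digit counting from the check-digit position (so the 1st, 3rd, 5th, ... of the partial from the right).
  doubled (with −9 where >9): 1 7 5 3 9 6 8 7 9 → sum 55
  kept as-is: 0 8 4 4 1 7 2 0 8 → sum 34
Total = 55 + 34 = 89.
Check digit = (10 − (89 mod 10)) mod 10 = 1.

1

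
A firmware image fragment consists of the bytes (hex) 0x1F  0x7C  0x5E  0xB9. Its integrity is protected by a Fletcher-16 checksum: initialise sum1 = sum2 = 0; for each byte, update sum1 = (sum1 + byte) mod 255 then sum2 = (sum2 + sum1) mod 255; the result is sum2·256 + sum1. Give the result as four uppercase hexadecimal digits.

Running sums (mod 255):
  after byte 0 (0x1F): sum1=31, sum2=31
  after byte 1 (0x7C): sum1=155, sum2=186
  after byte 2 (0x5E): sum1=249, sum2=180
  after byte 3 (0xB9): sum1=179, sum2=104
Checksum = sum2·256 + sum1 = 104·256 + 179 = 26803 = 0x68B3.

68B3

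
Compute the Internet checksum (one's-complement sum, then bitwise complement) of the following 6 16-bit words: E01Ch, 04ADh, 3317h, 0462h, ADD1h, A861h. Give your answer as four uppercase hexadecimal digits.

8D89

One's-complement addition (fold any carry out of bit 15 back into bit 0):
  0xE01C + 0x04AD = 0x0E4C9
  0xE4C9 + 0x3317 = 0x117E0 → wrap carry → 0x17E1
  0x17E1 + 0x0462 = 0x01C43
  0x1C43 + 0xADD1 = 0x0CA14
  0xCA14 + 0xA861 = 0x17275 → wrap carry → 0x7276
One's-complement sum = 0x7276.
Checksum = ~0x7276 & 0xFFFF = 0x8D89.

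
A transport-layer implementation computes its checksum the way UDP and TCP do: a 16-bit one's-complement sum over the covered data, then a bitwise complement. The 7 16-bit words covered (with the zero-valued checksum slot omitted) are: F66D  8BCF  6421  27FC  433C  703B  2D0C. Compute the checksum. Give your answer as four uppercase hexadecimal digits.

One's-complement addition (fold any carry out of bit 15 back into bit 0):
  0xF66D + 0x8BCF = 0x1823C → wrap carry → 0x823D
  0x823D + 0x6421 = 0x0E65E
  0xE65E + 0x27FC = 0x10E5A → wrap carry → 0x0E5B
  0x0E5B + 0x433C = 0x05197
  0x5197 + 0x703B = 0x0C1D2
  0xC1D2 + 0x2D0C = 0x0EEDE
One's-complement sum = 0xEEDE.
Checksum = ~0xEEDE & 0xFFFF = 0x1121.

1121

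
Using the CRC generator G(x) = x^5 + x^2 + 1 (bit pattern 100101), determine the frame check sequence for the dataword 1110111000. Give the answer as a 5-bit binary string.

Append 5 zeros: 111011100000000. Divide by 100101 (XOR where the leading bit is 1):
  pos 0: 111011 XOR 100101 = 011110
  pos 1: 111101 XOR 100101 = 011000
  pos 2: 110000 XOR 100101 = 010101
  pos 3: 101010 XOR 100101 = 001111
  pos 5: 111100 XOR 100101 = 011001
  pos 6: 110010 XOR 100101 = 010111
  pos 7: 101110 XOR 100101 = 001011
  pos 9: 101100 XOR 100101 = 001001
Remainder (last 5 bits) = 01001. This is the CRC / FCS.

01001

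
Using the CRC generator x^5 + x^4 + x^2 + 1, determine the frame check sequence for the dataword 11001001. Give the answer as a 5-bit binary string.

10001

Append 5 zeros: 1100100100000. Divide by 110101 (XOR where the leading bit is 1):
  pos 0: 110010 XOR 110101 = 000111
  pos 3: 111010 XOR 110101 = 001111
  pos 5: 111100 XOR 110101 = 001001
  pos 7: 100100 XOR 110101 = 010001
Remainder (last 5 bits) = 10001. This is the CRC / FCS.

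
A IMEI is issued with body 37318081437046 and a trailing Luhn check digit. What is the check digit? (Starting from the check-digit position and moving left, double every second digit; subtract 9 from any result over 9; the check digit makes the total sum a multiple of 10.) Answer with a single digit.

Partial digits right→left: 6 4 0 7 3 4 1 8 0 8 1 3 7 3
Double every second digit counting from the check-digit position (so the 1st, 3rd, 5th, ... of the partial from the right).
  doubled (with −9 where >9): 3 0 6 2 0 2 5 → sum 18
  kept as-is: 4 7 4 8 8 3 3 → sum 37
Total = 18 + 37 = 55.
Check digit = (10 − (55 mod 10)) mod 10 = 5.

5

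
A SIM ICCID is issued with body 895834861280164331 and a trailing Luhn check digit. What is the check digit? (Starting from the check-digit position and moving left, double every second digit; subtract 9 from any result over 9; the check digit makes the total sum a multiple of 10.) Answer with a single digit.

Partial digits right→left: 1 3 3 4 6 1 0 8 2 1 6 8 4 3 8 5 9 8
Double every second digit counting from the check-digit position (so the 1st, 3rd, 5th, ... of the partial from the right).
  doubled (with −9 where >9): 2 6 3 0 4 3 8 7 9 → sum 42
  kept as-is: 3 4 1 8 1 8 3 5 8 → sum 41
Total = 42 + 41 = 83.
Check digit = (10 − (83 mod 10)) mod 10 = 7.

7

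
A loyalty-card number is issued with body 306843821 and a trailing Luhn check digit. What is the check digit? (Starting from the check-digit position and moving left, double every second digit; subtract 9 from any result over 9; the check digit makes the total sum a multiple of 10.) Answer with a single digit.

Partial digits right→left: 1 2 8 3 4 8 6 0 3
Double every second digit counting from the check-digit position (so the 1st, 3rd, 5th, ... of the partial from the right).
  doubled (with −9 where >9): 2 7 8 3 6 → sum 26
  kept as-is: 2 3 8 0 → sum 13
Total = 26 + 13 = 39.
Check digit = (10 − (39 mod 10)) mod 10 = 1.

1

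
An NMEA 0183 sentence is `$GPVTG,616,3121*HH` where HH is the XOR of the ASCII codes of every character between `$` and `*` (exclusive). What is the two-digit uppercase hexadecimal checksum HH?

62

XOR the ASCII codes of the payload characters:
  'G' = 0x47 → acc = 0x47
  'P' = 0x50 → acc = 0x17
  'V' = 0x56 → acc = 0x41
  'T' = 0x54 → acc = 0x15
  'G' = 0x47 → acc = 0x52
  ',' = 0x2C → acc = 0x7E
  '6' = 0x36 → acc = 0x48
  '1' = 0x31 → acc = 0x79
  '6' = 0x36 → acc = 0x4F
  ',' = 0x2C → acc = 0x63
  '3' = 0x33 → acc = 0x50
  '1' = 0x31 → acc = 0x61
  '2' = 0x32 → acc = 0x53
  '1' = 0x31 → acc = 0x62
Checksum = 0x62.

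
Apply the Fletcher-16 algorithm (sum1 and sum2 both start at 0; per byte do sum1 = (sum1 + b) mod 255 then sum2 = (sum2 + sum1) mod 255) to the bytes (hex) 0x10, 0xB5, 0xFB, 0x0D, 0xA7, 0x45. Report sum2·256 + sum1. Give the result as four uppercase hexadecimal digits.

98BB

Running sums (mod 255):
  after byte 0 (0x10): sum1=16, sum2=16
  after byte 1 (0xB5): sum1=197, sum2=213
  after byte 2 (0xFB): sum1=193, sum2=151
  after byte 3 (0x0D): sum1=206, sum2=102
  after byte 4 (0xA7): sum1=118, sum2=220
  after byte 5 (0x45): sum1=187, sum2=152
Checksum = sum2·256 + sum1 = 152·256 + 187 = 39099 = 0x98BB.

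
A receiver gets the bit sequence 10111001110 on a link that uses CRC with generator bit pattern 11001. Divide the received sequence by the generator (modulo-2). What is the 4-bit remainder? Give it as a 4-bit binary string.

Modulo-2 division of 10111001110 by 11001:
  pos 0: 10111 XOR 11001 = 01110
  pos 1: 11100 XOR 11001 = 00101
  pos 3: 10101 XOR 11001 = 01100
  pos 4: 11001 XOR 11001 = 00000
Remainder = 0010 (nonzero — an error is detected).

0010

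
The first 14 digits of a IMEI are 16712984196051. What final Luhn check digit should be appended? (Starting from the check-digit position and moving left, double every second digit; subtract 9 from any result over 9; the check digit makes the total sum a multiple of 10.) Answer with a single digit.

Partial digits right→left: 1 5 0 6 9 1 4 8 9 2 1 7 6 1
Double every second digit counting from the check-digit position (so the 1st, 3rd, 5th, ... of the partial from the right).
  doubled (with −9 where >9): 2 0 9 8 9 2 3 → sum 33
  kept as-is: 5 6 1 8 2 7 1 → sum 30
Total = 33 + 30 = 63.
Check digit = (10 − (63 mod 10)) mod 10 = 7.

7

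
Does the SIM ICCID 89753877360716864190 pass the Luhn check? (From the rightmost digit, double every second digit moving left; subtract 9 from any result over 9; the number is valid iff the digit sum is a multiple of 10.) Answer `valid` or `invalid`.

From the right, keep odd positions and double even positions (subtract 9 from any doubled value over 9):
  doubled (positions 2,4,...): 9 8 7 2 0 6 5 6 5 7 → sum 55
  kept (positions 1,3,...): 0 1 6 6 7 6 7 8 5 9 → sum 55
Total = 110.
110 mod 10 = 0, so the number is valid.

valid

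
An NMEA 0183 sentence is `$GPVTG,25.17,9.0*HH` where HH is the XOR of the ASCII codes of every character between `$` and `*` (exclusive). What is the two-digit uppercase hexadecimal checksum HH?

5A

XOR the ASCII codes of the payload characters:
  'G' = 0x47 → acc = 0x47
  'P' = 0x50 → acc = 0x17
  'V' = 0x56 → acc = 0x41
  'T' = 0x54 → acc = 0x15
  'G' = 0x47 → acc = 0x52
  ',' = 0x2C → acc = 0x7E
  '2' = 0x32 → acc = 0x4C
  '5' = 0x35 → acc = 0x79
  '.' = 0x2E → acc = 0x57
  '1' = 0x31 → acc = 0x66
  '7' = 0x37 → acc = 0x51
  ',' = 0x2C → acc = 0x7D
  '9' = 0x39 → acc = 0x44
  '.' = 0x2E → acc = 0x6A
  '0' = 0x30 → acc = 0x5A
Checksum = 0x5A.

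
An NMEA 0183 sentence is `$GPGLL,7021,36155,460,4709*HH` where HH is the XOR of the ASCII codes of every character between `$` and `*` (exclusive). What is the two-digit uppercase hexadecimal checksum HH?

58

XOR the ASCII codes of the payload characters:
  'G' = 0x47 → acc = 0x47
  'P' = 0x50 → acc = 0x17
  'G' = 0x47 → acc = 0x50
  'L' = 0x4C → acc = 0x1C
  'L' = 0x4C → acc = 0x50
  ',' = 0x2C → acc = 0x7C
  '7' = 0x37 → acc = 0x4B
  '0' = 0x30 → acc = 0x7B
  '2' = 0x32 → acc = 0x49
  '1' = 0x31 → acc = 0x78
  ',' = 0x2C → acc = 0x54
  '3' = 0x33 → acc = 0x67
  '6' = 0x36 → acc = 0x51
  '1' = 0x31 → acc = 0x60
  '5' = 0x35 → acc = 0x55
  '5' = 0x35 → acc = 0x60
  ',' = 0x2C → acc = 0x4C
  '4' = 0x34 → acc = 0x78
  '6' = 0x36 → acc = 0x4E
  '0' = 0x30 → acc = 0x7E
  ',' = 0x2C → acc = 0x52
  '4' = 0x34 → acc = 0x66
  '7' = 0x37 → acc = 0x51
  '0' = 0x30 → acc = 0x61
  '9' = 0x39 → acc = 0x58
Checksum = 0x58.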